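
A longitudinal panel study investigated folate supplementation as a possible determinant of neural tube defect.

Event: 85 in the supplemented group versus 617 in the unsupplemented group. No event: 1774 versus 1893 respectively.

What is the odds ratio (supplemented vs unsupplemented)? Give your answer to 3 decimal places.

0.147

From the description: a = 85, b = 1774, c = 617, d = 1893.
OR = (a·d)/(b·c) = (85 × 1893) / (1774 × 617) = 160905 / 1094558 = 0.14700
Exposure is associated with lower odds of neural tube defect (OR = 0.15 < 1).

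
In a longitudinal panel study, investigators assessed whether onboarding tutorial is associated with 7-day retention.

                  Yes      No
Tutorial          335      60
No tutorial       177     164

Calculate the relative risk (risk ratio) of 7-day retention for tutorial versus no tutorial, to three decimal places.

1.634

Cells: a = 335, b = 60, c = 177, d = 164.
Risk in exposed = 335/395 = 0.84810; risk in unexposed = 177/341 = 0.51906.
RR = 0.84810 / 0.51906 = 1.63391
The risk among the exposed is 1.63 times that among the unexposed.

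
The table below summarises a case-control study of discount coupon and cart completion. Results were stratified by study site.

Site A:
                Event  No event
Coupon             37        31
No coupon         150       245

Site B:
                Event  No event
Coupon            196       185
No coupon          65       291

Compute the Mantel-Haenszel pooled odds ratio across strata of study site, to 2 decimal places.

3.68

OR_MH = Σ(aᵢdᵢ/nᵢ) / Σ(bᵢcᵢ/nᵢ), where nᵢ is the stratum total.
Stratum 1 (Site A): n = 463; a·d/n = 37·245/463 = 19.5788; b·c/n = 31·150/463 = 10.0432
Stratum 2 (Site B): n = 737; a·d/n = 196·291/737 = 77.3894; b·c/n = 185·65/737 = 16.3161
OR_MH = (19.5788 + 77.3894) / (10.0432 + 16.3161) = 96.9683 / 26.3593 = 3.67871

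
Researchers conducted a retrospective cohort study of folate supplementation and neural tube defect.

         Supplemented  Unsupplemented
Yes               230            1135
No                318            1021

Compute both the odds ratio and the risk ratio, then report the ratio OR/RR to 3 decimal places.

0.816

Reading the table with exposure as columns: a = 230 (Supplemented, case), b = 318 (Supplemented, non-case), c = 1135 (Unsupplemented, case), d = 1021.
OR = (230·1021)/(318·1135) = 234830/360930 = 0.65062
Risk in exposed = 230/548 = 0.41971; risk in unexposed = 1135/2156 = 0.52644; RR = 0.79726
OR/RR = 0.65062 / 0.79726 = 0.81608
The outcome is not rare, so the OR lies further from 1 than the RR.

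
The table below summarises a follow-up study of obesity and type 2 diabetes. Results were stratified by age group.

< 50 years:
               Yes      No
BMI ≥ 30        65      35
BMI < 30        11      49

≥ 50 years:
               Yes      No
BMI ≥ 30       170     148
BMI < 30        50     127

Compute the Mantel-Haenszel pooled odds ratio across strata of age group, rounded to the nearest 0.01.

OR_MH = Σ(aᵢdᵢ/nᵢ) / Σ(bᵢcᵢ/nᵢ), where nᵢ is the stratum total.
Stratum 1 (< 50 years): n = 160; a·d/n = 65·49/160 = 19.9062; b·c/n = 35·11/160 = 2.4062
Stratum 2 (≥ 50 years): n = 495; a·d/n = 170·127/495 = 43.6162; b·c/n = 148·50/495 = 14.9495
OR_MH = (19.9062 + 43.6162) / (2.4062 + 14.9495) = 63.5224 / 17.3557 = 3.66002

3.66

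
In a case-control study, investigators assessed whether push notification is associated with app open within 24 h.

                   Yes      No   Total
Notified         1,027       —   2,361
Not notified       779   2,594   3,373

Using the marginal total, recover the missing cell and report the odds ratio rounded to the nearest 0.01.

The missing cell is in the exposed row: 2361 − 1027 = 1334.
So a = 1027, b = 1334, c = 779, d = 2594.
OR = (a·d)/(b·c) = (1027 × 2594) / (1334 × 779) = 2664038 / 1039186 = 2.56358

2.56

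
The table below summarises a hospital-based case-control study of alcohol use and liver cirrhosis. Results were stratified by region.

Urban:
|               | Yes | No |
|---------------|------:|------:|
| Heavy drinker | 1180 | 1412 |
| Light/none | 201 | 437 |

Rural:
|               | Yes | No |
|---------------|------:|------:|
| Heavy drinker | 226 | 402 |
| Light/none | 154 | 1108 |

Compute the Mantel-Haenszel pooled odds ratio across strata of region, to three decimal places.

2.422

OR_MH = Σ(aᵢdᵢ/nᵢ) / Σ(bᵢcᵢ/nᵢ), where nᵢ is the stratum total.
Stratum 1 (Urban): n = 3230; a·d/n = 1180·437/3230 = 159.6471; b·c/n = 1412·201/3230 = 87.8675
Stratum 2 (Rural): n = 1890; a·d/n = 226·1108/1890 = 132.4910; b·c/n = 402·154/1890 = 32.7556
OR_MH = (159.6471 + 132.4910) / (87.8675 + 32.7556) = 292.1381 / 120.6230 = 2.42191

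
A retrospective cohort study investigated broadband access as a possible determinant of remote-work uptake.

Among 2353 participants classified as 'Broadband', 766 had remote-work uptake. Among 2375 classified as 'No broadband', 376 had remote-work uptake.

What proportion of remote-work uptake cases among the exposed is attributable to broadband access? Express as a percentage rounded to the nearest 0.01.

51.37

From the description: a = 766, b = 1587, c = 376, d = 1999.
Risk in exposed = 766/2353 = 0.32554; risk in unexposed = 376/2375 = 0.15832.
RR = 0.32554/0.15832 = 2.05628
AR% = (RR − 1)/RR × 100 = (2.05628 − 1)/2.05628 × 100 = 51.3685%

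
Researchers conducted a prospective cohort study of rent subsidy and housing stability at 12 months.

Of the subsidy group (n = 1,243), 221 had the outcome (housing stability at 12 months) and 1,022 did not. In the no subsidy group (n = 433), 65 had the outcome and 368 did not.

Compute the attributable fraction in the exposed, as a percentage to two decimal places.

15.57

From the description: a = 221, b = 1022, c = 65, d = 368.
Risk in exposed = 221/1243 = 0.17780; risk in unexposed = 65/433 = 0.15012.
RR = 0.17780/0.15012 = 1.18439
AR% = (RR − 1)/RR × 100 = (1.18439 − 1)/1.18439 × 100 = 15.5685%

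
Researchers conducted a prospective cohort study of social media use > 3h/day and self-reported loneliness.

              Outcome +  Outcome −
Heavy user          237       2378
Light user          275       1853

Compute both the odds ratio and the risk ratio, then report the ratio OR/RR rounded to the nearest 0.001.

0.958

Cells: a = 237, b = 2378, c = 275, d = 1853.
OR = (237·1853)/(2378·275) = 439161/653950 = 0.67155
Risk in exposed = 237/2615 = 0.09063; risk in unexposed = 275/2128 = 0.12923; RR = 0.70132
OR/RR = 0.67155 / 0.70132 = 0.95755
The outcome is not rare, so the OR lies further from 1 than the RR.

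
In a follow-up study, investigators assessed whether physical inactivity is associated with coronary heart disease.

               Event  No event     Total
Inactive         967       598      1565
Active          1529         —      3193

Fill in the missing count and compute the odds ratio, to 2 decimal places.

The missing cell is in the unexposed row: 3193 − 1529 = 1664.
So a = 967, b = 598, c = 1529, d = 1664.
OR = (a·d)/(b·c) = (967 × 1664) / (598 × 1529) = 1609088 / 914342 = 1.75983

1.76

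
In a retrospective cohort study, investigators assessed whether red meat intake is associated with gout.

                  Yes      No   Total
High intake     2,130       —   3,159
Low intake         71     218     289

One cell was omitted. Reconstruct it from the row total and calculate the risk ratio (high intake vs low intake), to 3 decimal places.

2.745

The missing cell is in the exposed row: 3159 − 2130 = 1029.
So a = 2130, b = 1029, c = 71, d = 218.
RR = [a/(a+b)] / [c/(c+d)] = (2130/3159) / (71/289) = 0.67426/0.24567 = 2.74454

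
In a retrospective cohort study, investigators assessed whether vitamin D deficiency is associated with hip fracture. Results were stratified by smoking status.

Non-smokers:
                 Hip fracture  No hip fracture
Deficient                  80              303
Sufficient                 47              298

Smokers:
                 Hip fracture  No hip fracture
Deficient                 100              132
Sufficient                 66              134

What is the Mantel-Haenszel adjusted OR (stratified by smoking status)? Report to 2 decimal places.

OR_MH = Σ(aᵢdᵢ/nᵢ) / Σ(bᵢcᵢ/nᵢ), where nᵢ is the stratum total.
Stratum 1 (Non-smokers): n = 728; a·d/n = 80·298/728 = 32.7473; b·c/n = 303·47/728 = 19.5618
Stratum 2 (Smokers): n = 432; a·d/n = 100·134/432 = 31.0185; b·c/n = 132·66/432 = 20.1667
OR_MH = (32.7473 + 31.0185) / (19.5618 + 20.1667) = 63.7658 / 39.7285 = 1.60504

1.61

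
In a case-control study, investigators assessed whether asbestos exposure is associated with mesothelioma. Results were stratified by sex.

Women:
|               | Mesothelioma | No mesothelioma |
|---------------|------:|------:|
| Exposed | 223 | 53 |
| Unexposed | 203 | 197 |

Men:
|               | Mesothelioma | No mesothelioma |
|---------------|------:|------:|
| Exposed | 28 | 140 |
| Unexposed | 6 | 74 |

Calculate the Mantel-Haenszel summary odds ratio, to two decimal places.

3.80

OR_MH = Σ(aᵢdᵢ/nᵢ) / Σ(bᵢcᵢ/nᵢ), where nᵢ is the stratum total.
Stratum 1 (Women): n = 676; a·d/n = 223·197/676 = 64.9867; b·c/n = 53·203/676 = 15.9157
Stratum 2 (Men): n = 248; a·d/n = 28·74/248 = 8.3548; b·c/n = 140·6/248 = 3.3871
OR_MH = (64.9867 + 8.3548) / (15.9157 + 3.3871) = 73.3415 / 19.3028 = 3.79953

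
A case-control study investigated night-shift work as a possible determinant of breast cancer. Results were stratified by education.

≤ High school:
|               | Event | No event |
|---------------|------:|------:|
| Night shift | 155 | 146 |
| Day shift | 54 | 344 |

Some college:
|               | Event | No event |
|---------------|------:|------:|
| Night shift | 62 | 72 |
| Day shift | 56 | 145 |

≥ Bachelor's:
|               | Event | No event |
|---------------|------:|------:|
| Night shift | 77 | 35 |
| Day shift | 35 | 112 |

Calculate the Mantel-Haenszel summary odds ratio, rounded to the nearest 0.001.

OR_MH = Σ(aᵢdᵢ/nᵢ) / Σ(bᵢcᵢ/nᵢ), where nᵢ is the stratum total.
Stratum 1 (≤ High school): n = 699; a·d/n = 155·344/699 = 76.2804; b·c/n = 146·54/699 = 11.2790
Stratum 2 (Some college): n = 335; a·d/n = 62·145/335 = 26.8358; b·c/n = 72·56/335 = 12.0358
Stratum 3 (≥ Bachelor's): n = 259; a·d/n = 77·112/259 = 33.2973; b·c/n = 35·35/259 = 4.7297
OR_MH = (76.2804 + 26.8358 + 33.2973) / (11.2790 + 12.0358 + 4.7297) = 136.4135 / 28.0445 = 4.86418

4.864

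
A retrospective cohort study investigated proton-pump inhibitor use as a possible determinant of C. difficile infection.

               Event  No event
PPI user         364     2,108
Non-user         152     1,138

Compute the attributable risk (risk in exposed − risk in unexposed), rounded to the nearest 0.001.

Cells: a = 364, b = 2108, c = 152, d = 1138.
Risk in exposed = 364/2472 = 0.147249; risk in unexposed = 152/1290 = 0.117829.
Risk difference = 0.147249 − 0.117829 = 0.029420

0.029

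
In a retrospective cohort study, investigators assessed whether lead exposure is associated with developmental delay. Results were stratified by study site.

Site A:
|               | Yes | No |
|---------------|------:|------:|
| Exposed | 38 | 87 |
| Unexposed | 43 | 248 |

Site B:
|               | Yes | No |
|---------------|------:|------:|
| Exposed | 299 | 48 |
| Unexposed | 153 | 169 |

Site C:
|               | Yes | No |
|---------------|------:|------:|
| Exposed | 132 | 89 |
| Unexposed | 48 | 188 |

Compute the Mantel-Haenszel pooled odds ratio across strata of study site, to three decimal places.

OR_MH = Σ(aᵢdᵢ/nᵢ) / Σ(bᵢcᵢ/nᵢ), where nᵢ is the stratum total.
Stratum 1 (Site A): n = 416; a·d/n = 38·248/416 = 22.6538; b·c/n = 87·43/416 = 8.9928
Stratum 2 (Site B): n = 669; a·d/n = 299·169/669 = 75.5321; b·c/n = 48·153/669 = 10.9776
Stratum 3 (Site C): n = 457; a·d/n = 132·188/457 = 54.3020; b·c/n = 89·48/457 = 9.3479
OR_MH = (22.6538 + 75.5321 + 54.3020) / (8.9928 + 10.9776 + 9.3479) = 152.4880 / 29.3183 = 5.20112

5.201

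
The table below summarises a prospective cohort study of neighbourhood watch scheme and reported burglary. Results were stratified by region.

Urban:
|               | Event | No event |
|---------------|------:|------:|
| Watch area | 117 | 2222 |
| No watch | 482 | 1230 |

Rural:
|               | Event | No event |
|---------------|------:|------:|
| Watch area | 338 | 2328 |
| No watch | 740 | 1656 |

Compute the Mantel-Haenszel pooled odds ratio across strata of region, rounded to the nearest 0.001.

0.242

OR_MH = Σ(aᵢdᵢ/nᵢ) / Σ(bᵢcᵢ/nᵢ), where nᵢ is the stratum total.
Stratum 1 (Urban): n = 4051; a·d/n = 117·1230/4051 = 35.5246; b·c/n = 2222·482/4051 = 264.3802
Stratum 2 (Rural): n = 5062; a·d/n = 338·1656/5062 = 110.5745; b·c/n = 2328·740/5062 = 340.3240
OR_MH = (35.5246 + 110.5745) / (264.3802 + 340.3240) = 146.0990 / 604.7041 = 0.24160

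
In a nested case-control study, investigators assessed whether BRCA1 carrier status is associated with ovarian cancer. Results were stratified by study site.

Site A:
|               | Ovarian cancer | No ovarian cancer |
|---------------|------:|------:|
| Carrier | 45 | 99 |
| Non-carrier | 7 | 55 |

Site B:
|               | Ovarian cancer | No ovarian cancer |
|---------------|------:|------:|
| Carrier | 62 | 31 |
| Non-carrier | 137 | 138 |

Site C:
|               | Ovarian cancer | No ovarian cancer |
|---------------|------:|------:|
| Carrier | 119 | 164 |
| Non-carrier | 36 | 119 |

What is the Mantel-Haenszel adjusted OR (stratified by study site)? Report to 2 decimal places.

2.38

OR_MH = Σ(aᵢdᵢ/nᵢ) / Σ(bᵢcᵢ/nᵢ), where nᵢ is the stratum total.
Stratum 1 (Site A): n = 206; a·d/n = 45·55/206 = 12.0146; b·c/n = 99·7/206 = 3.3641
Stratum 2 (Site B): n = 368; a·d/n = 62·138/368 = 23.2500; b·c/n = 31·137/368 = 11.5408
Stratum 3 (Site C): n = 438; a·d/n = 119·119/438 = 32.3311; b·c/n = 164·36/438 = 13.4795
OR_MH = (12.0146 + 23.2500 + 32.3311) / (3.3641 + 11.5408 + 13.4795) = 67.5956 / 28.3843 = 2.38144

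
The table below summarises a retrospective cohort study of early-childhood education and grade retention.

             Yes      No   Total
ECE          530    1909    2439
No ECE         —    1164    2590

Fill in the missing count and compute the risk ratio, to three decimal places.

0.395

The missing cell is in the unexposed row: 2590 − 1164 = 1426.
So a = 530, b = 1909, c = 1426, d = 1164.
RR = [a/(a+b)] / [c/(c+d)] = (530/2439) / (1426/2590) = 0.21730/0.55058 = 0.39468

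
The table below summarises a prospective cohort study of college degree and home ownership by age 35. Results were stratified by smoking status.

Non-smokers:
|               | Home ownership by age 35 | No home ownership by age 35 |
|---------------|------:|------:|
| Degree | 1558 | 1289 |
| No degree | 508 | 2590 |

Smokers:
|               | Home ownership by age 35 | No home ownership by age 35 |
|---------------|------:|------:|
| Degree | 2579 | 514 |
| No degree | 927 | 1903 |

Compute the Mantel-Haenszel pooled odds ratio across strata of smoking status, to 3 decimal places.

7.909

OR_MH = Σ(aᵢdᵢ/nᵢ) / Σ(bᵢcᵢ/nᵢ), where nᵢ is the stratum total.
Stratum 1 (Non-smokers): n = 5945; a·d/n = 1558·2590/5945 = 678.7586; b·c/n = 1289·508/5945 = 110.1450
Stratum 2 (Smokers): n = 5923; a·d/n = 2579·1903/5923 = 828.6066; b·c/n = 514·927/5923 = 80.4454
OR_MH = (678.7586 + 828.6066) / (110.1450 + 80.4454) = 1507.3652 / 190.5904 = 7.90893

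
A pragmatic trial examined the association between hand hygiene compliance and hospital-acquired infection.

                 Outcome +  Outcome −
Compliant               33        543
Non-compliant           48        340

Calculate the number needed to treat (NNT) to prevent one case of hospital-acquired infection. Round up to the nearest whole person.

Risk in treated group = 33/576 = 0.05729; risk in control = 48/388 = 0.12371.
Absolute risk reduction = 0.12371 − 0.05729 = 0.06642
NNT = 1 / ARR = 1 / 0.06642 = 15.056 → round up → 16

16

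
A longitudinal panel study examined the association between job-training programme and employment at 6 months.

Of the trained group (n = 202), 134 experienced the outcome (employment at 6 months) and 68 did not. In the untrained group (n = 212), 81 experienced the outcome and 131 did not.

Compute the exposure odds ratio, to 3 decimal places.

From the description: a = 134, b = 68, c = 81, d = 131.
OR = (a·d)/(b·c) = (134 × 131) / (68 × 81) = 17554 / 5508 = 3.18700
The odds of employment at 6 months are about 3.19 times as high in the trained group.

3.187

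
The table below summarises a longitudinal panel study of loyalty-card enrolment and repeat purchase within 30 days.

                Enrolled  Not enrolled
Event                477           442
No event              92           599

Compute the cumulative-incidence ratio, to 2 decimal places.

Reading the table with exposure as columns: a = 477 (Enrolled, case), b = 92 (Enrolled, non-case), c = 442 (Not enrolled, case), d = 599.
Risk in exposed = 477/569 = 0.83831; risk in unexposed = 442/1041 = 0.42459.
RR = 0.83831 / 0.42459 = 1.97440
The risk among the exposed is 1.97 times that among the unexposed.

1.97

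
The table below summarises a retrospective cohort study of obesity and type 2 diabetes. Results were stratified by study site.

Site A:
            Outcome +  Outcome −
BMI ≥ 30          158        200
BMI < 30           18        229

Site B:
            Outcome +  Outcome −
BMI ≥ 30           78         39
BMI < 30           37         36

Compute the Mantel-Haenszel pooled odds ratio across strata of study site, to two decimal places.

5.51

OR_MH = Σ(aᵢdᵢ/nᵢ) / Σ(bᵢcᵢ/nᵢ), where nᵢ is the stratum total.
Stratum 1 (Site A): n = 605; a·d/n = 158·229/605 = 59.8050; b·c/n = 200·18/605 = 5.9504
Stratum 2 (Site B): n = 190; a·d/n = 78·36/190 = 14.7789; b·c/n = 39·37/190 = 7.5947
OR_MH = (59.8050 + 14.7789) / (5.9504 + 7.5947) = 74.5839 / 13.5452 = 5.50632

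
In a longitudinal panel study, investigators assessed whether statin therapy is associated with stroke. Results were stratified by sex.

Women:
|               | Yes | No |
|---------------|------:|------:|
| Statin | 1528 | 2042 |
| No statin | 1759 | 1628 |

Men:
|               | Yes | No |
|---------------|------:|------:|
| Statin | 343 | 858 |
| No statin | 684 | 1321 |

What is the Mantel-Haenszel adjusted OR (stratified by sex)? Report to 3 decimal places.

OR_MH = Σ(aᵢdᵢ/nᵢ) / Σ(bᵢcᵢ/nᵢ), where nᵢ is the stratum total.
Stratum 1 (Women): n = 6957; a·d/n = 1528·1628/6957 = 357.5656; b·c/n = 2042·1759/6957 = 516.2970
Stratum 2 (Men): n = 3206; a·d/n = 343·1321/3206 = 141.3297; b·c/n = 858·684/3206 = 183.0543
OR_MH = (357.5656 + 141.3297) / (516.2970 + 183.0543) = 498.8953 / 699.3512 = 0.71337

0.713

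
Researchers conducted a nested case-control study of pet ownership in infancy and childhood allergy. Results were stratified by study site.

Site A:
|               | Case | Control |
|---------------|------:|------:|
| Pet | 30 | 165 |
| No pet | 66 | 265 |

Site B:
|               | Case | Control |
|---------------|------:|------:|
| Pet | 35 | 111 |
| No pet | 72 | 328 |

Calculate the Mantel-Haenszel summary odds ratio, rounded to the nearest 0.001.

OR_MH = Σ(aᵢdᵢ/nᵢ) / Σ(bᵢcᵢ/nᵢ), where nᵢ is the stratum total.
Stratum 1 (Site A): n = 526; a·d/n = 30·265/526 = 15.1141; b·c/n = 165·66/526 = 20.7034
Stratum 2 (Site B): n = 546; a·d/n = 35·328/546 = 21.0256; b·c/n = 111·72/546 = 14.6374
OR_MH = (15.1141 + 21.0256) / (20.7034 + 14.6374) = 36.1397 / 35.3408 = 1.02261

1.023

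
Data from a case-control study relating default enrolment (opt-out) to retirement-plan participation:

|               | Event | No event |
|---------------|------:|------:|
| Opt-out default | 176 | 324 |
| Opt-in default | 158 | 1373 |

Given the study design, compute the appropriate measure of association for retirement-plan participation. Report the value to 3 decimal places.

Cells: a = 176, b = 324, c = 158, d = 1373.
This is a case-control study: participants were sampled on outcome status, so risks in the source population cannot be estimated directly — relative risk is not valid here. The odds ratio is the appropriate measure.
OR = (a·d)/(b·c) = (176 × 1373) / (324 × 158) = 241648 / 51192 = 4.72043

4.720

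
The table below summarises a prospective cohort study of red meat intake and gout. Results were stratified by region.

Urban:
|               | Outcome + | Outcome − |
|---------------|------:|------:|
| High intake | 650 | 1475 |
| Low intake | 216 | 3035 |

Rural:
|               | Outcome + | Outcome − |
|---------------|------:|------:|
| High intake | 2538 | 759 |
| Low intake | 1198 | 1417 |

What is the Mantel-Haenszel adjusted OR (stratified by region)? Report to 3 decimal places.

OR_MH = Σ(aᵢdᵢ/nᵢ) / Σ(bᵢcᵢ/nᵢ), where nᵢ is the stratum total.
Stratum 1 (Urban): n = 5376; a·d/n = 650·3035/5376 = 366.9550; b·c/n = 1475·216/5376 = 59.2634
Stratum 2 (Rural): n = 5912; a·d/n = 2538·1417/5912 = 608.3129; b·c/n = 759·1198/5912 = 153.8028
OR_MH = (366.9550 + 608.3129) / (59.2634 + 153.8028) = 975.2679 / 213.0662 = 4.57730

4.577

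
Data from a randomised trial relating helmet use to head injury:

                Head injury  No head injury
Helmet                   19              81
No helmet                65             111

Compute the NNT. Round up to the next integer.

6

Risk in treated group = 19/100 = 0.19000; risk in control = 65/176 = 0.36932.
Absolute risk reduction = 0.36932 − 0.19000 = 0.17932
NNT = 1 / ARR = 1 / 0.17932 = 5.577 → round up → 6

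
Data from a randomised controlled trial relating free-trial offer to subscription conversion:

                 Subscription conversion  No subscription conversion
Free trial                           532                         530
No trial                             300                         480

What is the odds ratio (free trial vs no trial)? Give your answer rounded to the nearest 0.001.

Cells: a = 532, b = 530, c = 300, d = 480.
OR = (a·d)/(b·c) = (532 × 480) / (530 × 300) = 255360 / 159000 = 1.60604
The odds of subscription conversion are about 1.61 times as high in the free trial group.

1.606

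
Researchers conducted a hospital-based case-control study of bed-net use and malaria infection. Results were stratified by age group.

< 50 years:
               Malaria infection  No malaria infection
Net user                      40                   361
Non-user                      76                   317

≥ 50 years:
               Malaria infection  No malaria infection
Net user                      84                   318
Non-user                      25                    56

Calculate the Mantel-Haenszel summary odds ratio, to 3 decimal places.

OR_MH = Σ(aᵢdᵢ/nᵢ) / Σ(bᵢcᵢ/nᵢ), where nᵢ is the stratum total.
Stratum 1 (< 50 years): n = 794; a·d/n = 40·317/794 = 15.9698; b·c/n = 361·76/794 = 34.5542
Stratum 2 (≥ 50 years): n = 483; a·d/n = 84·56/483 = 9.7391; b·c/n = 318·25/483 = 16.4596
OR_MH = (15.9698 + 9.7391) / (34.5542 + 16.4596) = 25.7089 / 51.0138 = 0.50396

0.504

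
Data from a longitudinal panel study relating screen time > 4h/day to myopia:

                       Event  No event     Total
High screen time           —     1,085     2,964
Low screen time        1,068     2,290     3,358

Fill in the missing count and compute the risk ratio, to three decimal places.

1.993

The missing cell is in the exposed row: 2964 − 1085 = 1879.
So a = 1879, b = 1085, c = 1068, d = 2290.
RR = [a/(a+b)] / [c/(c+d)] = (1879/2964) / (1068/3358) = 0.63394/0.31805 = 1.99323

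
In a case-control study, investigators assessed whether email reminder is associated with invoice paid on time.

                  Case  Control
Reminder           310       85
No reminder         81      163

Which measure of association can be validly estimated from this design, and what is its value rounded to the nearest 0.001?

7.339

Cells: a = 310, b = 85, c = 81, d = 163.
This is a case-control study: participants were sampled on outcome status, so risks in the source population cannot be estimated directly — relative risk is not valid here. The odds ratio is the appropriate measure.
OR = (a·d)/(b·c) = (310 × 163) / (85 × 81) = 50530 / 6885 = 7.33914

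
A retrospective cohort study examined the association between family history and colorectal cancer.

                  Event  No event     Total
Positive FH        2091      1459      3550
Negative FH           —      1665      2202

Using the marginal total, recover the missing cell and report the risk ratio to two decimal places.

The missing cell is in the unexposed row: 2202 − 1665 = 537.
So a = 2091, b = 1459, c = 537, d = 1665.
RR = [a/(a+b)] / [c/(c+d)] = (2091/3550) / (537/2202) = 0.58901/0.24387 = 2.41529

2.42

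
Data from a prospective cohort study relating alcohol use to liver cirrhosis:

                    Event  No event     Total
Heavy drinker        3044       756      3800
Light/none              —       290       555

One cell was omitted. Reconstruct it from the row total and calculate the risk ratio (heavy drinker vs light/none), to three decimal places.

The missing cell is in the unexposed row: 555 − 290 = 265.
So a = 3044, b = 756, c = 265, d = 290.
RR = [a/(a+b)] / [c/(c+d)] = (3044/3800) / (265/555) = 0.80105/0.47748 = 1.67768

1.678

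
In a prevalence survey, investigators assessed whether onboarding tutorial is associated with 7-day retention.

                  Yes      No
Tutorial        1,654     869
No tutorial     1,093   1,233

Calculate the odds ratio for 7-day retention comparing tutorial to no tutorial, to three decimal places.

2.147

Cells: a = 1654, b = 869, c = 1093, d = 1233.
OR = (a·d)/(b·c) = (1654 × 1233) / (869 × 1093) = 2039382 / 949817 = 2.14713
The odds of 7-day retention are about 2.15 times as high in the tutorial group.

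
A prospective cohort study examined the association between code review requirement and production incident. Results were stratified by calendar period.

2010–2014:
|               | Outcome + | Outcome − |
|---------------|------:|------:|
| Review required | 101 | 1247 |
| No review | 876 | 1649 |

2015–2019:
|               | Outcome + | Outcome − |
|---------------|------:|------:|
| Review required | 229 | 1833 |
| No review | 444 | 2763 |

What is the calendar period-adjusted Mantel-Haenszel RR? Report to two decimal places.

0.43

RR_MH = Σ(aᵢ·n₀ᵢ/nᵢ) / Σ(cᵢ·n₁ᵢ/nᵢ), with n₁ᵢ = aᵢ+bᵢ (exposed), n₀ᵢ = cᵢ+dᵢ (unexposed), nᵢ = n₁ᵢ+n₀ᵢ.
Stratum 1 (2010–2014): n₁ = 1348, n₀ = 2525, n = 3873; a·n₀/n = 101·2525/3873 = 65.8469; c·n₁/n = 876·1348/3873 = 304.8923
Stratum 2 (2015–2019): n₁ = 2062, n₀ = 3207, n = 5269; a·n₀/n = 229·3207/5269 = 139.3819; c·n₁/n = 444·2062/5269 = 173.7574
RR_MH = (65.8469 + 139.3819) / (304.8923 + 173.7574) = 205.2287 / 478.6498 = 0.42877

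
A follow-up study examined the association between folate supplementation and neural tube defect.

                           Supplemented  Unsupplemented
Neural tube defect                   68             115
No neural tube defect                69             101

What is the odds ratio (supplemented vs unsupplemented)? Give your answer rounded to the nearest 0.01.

Reading the table with exposure as columns: a = 68 (Supplemented, case), b = 69 (Supplemented, non-case), c = 115 (Unsupplemented, case), d = 101.
OR = (a·d)/(b·c) = (68 × 101) / (69 × 115) = 6868 / 7935 = 0.86553
Exposure is associated with lower odds of neural tube defect (OR = 0.87 < 1).

0.87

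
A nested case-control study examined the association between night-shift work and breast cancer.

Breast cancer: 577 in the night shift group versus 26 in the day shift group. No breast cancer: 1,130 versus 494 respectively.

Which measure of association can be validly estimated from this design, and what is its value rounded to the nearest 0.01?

From the description: a = 577, b = 1130, c = 26, d = 494.
This is a nested case-control study: participants were sampled on outcome status, so risks in the source population cannot be estimated directly — relative risk is not valid here. The odds ratio is the appropriate measure.
OR = (a·d)/(b·c) = (577 × 494) / (1130 × 26) = 285038 / 29380 = 9.70177

9.70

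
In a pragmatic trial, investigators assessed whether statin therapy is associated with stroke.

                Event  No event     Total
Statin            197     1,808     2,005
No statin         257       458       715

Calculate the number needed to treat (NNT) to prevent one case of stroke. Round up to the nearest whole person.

4

Risk in treated group = 197/2005 = 0.09825; risk in control = 257/715 = 0.35944.
Absolute risk reduction = 0.35944 − 0.09825 = 0.26119
NNT = 1 / ARR = 1 / 0.26119 = 3.829 → round up → 4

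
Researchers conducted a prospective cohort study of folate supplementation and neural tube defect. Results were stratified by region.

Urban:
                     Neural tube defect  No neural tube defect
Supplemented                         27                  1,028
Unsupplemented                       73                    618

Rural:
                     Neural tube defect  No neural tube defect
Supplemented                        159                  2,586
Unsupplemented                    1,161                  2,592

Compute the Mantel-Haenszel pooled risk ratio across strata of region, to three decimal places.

RR_MH = Σ(aᵢ·n₀ᵢ/nᵢ) / Σ(cᵢ·n₁ᵢ/nᵢ), with n₁ᵢ = aᵢ+bᵢ (exposed), n₀ᵢ = cᵢ+dᵢ (unexposed), nᵢ = n₁ᵢ+n₀ᵢ.
Stratum 1 (Urban): n₁ = 1055, n₀ = 691, n = 1746; a·n₀/n = 27·691/1746 = 10.6856; c·n₁/n = 73·1055/1746 = 44.1094
Stratum 2 (Rural): n₁ = 2745, n₀ = 3753, n = 6498; a·n₀/n = 159·3753/6498 = 91.8324; c·n₁/n = 1161·2745/6498 = 490.4501
RR_MH = (10.6856 + 91.8324) / (44.1094 + 490.4501) = 102.5180 / 534.5595 = 0.19178

0.192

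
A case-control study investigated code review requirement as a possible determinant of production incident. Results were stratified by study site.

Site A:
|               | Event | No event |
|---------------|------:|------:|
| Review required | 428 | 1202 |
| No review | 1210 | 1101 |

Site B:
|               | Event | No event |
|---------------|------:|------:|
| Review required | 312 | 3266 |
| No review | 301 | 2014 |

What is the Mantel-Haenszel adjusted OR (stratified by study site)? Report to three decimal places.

OR_MH = Σ(aᵢdᵢ/nᵢ) / Σ(bᵢcᵢ/nᵢ), where nᵢ is the stratum total.
Stratum 1 (Site A): n = 3941; a·d/n = 428·1101/3941 = 119.5707; b·c/n = 1202·1210/3941 = 369.0485
Stratum 2 (Site B): n = 5893; a·d/n = 312·2014/5893 = 106.6296; b·c/n = 3266·301/5893 = 166.8193
OR_MH = (119.5707 + 106.6296) / (369.0485 + 166.8193) = 226.2002 / 535.8677 = 0.42212

0.422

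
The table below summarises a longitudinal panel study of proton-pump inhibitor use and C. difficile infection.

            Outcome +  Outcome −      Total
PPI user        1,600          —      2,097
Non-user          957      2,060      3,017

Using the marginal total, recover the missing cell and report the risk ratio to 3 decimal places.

The missing cell is in the exposed row: 2097 − 1600 = 497.
So a = 1600, b = 497, c = 957, d = 2060.
RR = [a/(a+b)] / [c/(c+d)] = (1600/2097) / (957/3017) = 0.76299/0.31720 = 2.40539

2.405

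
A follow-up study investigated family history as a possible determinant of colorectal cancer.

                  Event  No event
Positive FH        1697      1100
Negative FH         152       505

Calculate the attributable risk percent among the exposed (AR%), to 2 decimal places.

61.87

Cells: a = 1697, b = 1100, c = 152, d = 505.
Risk in exposed = 1697/2797 = 0.60672; risk in unexposed = 152/657 = 0.23135.
RR = 0.60672/0.23135 = 2.62247
AR% = (RR − 1)/RR × 100 = (2.62247 − 1)/2.62247 × 100 = 61.8681%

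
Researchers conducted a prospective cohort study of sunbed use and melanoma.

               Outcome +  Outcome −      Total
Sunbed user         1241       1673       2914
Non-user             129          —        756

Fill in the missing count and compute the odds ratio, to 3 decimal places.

3.605

The missing cell is in the unexposed row: 756 − 129 = 627.
So a = 1241, b = 1673, c = 129, d = 627.
OR = (a·d)/(b·c) = (1241 × 627) / (1673 × 129) = 778107 / 215817 = 3.60540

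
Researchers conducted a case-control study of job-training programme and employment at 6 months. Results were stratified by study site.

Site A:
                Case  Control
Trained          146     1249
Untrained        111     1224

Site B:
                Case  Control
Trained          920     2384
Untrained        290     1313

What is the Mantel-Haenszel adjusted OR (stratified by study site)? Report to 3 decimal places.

1.626

OR_MH = Σ(aᵢdᵢ/nᵢ) / Σ(bᵢcᵢ/nᵢ), where nᵢ is the stratum total.
Stratum 1 (Site A): n = 2730; a·d/n = 146·1224/2730 = 65.4593; b·c/n = 1249·111/2730 = 50.7835
Stratum 2 (Site B): n = 4907; a·d/n = 920·1313/4907 = 246.1708; b·c/n = 2384·290/4907 = 140.8926
OR_MH = (65.4593 + 246.1708) / (50.7835 + 140.8926) = 311.6301 / 191.6761 = 1.62582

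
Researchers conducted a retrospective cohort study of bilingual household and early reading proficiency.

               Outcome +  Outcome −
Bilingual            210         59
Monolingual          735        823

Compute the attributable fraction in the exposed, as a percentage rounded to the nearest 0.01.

39.57

Cells: a = 210, b = 59, c = 735, d = 823.
Risk in exposed = 210/269 = 0.78067; risk in unexposed = 735/1558 = 0.47176.
RR = 0.78067/0.47176 = 1.65481
AR% = (RR − 1)/RR × 100 = (1.65481 − 1)/1.65481 × 100 = 39.5700%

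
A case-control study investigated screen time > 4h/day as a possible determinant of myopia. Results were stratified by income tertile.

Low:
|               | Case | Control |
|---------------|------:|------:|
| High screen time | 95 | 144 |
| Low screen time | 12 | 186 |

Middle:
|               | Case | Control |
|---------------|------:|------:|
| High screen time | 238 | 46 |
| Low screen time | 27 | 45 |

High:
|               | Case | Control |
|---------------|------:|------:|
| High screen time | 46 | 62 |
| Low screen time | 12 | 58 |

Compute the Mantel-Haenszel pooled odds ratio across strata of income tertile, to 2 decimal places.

7.36

OR_MH = Σ(aᵢdᵢ/nᵢ) / Σ(bᵢcᵢ/nᵢ), where nᵢ is the stratum total.
Stratum 1 (Low): n = 437; a·d/n = 95·186/437 = 40.4348; b·c/n = 144·12/437 = 3.9542
Stratum 2 (Middle): n = 356; a·d/n = 238·45/356 = 30.0843; b·c/n = 46·27/356 = 3.4888
Stratum 3 (High): n = 178; a·d/n = 46·58/178 = 14.9888; b·c/n = 62·12/178 = 4.1798
OR_MH = (40.4348 + 30.0843 + 14.9888) / (3.9542 + 3.4888 + 4.1798) = 85.5078 / 11.6228 = 7.35692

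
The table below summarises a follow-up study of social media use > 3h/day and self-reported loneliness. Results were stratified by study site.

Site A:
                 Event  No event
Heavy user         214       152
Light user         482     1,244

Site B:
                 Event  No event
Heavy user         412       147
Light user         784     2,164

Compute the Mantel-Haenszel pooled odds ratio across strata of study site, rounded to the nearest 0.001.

5.620

OR_MH = Σ(aᵢdᵢ/nᵢ) / Σ(bᵢcᵢ/nᵢ), where nᵢ is the stratum total.
Stratum 1 (Site A): n = 2092; a·d/n = 214·1244/2092 = 127.2543; b·c/n = 152·482/2092 = 35.0210
Stratum 2 (Site B): n = 3507; a·d/n = 412·2164/3507 = 254.2253; b·c/n = 147·784/3507 = 32.8623
OR_MH = (127.2543 + 254.2253) / (35.0210 + 32.8623) = 381.4796 / 67.8833 = 5.61964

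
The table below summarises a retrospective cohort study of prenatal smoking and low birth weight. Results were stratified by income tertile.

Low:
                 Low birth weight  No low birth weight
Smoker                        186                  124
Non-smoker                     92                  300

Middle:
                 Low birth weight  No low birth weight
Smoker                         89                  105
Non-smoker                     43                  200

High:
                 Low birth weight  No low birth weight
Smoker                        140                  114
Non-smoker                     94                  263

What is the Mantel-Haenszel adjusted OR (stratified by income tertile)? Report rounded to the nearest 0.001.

OR_MH = Σ(aᵢdᵢ/nᵢ) / Σ(bᵢcᵢ/nᵢ), where nᵢ is the stratum total.
Stratum 1 (Low): n = 702; a·d/n = 186·300/702 = 79.4872; b·c/n = 124·92/702 = 16.2507
Stratum 2 (Middle): n = 437; a·d/n = 89·200/437 = 40.7323; b·c/n = 105·43/437 = 10.3318
Stratum 3 (High): n = 611; a·d/n = 140·263/611 = 60.2619; b·c/n = 114·94/611 = 17.5385
OR_MH = (79.4872 + 40.7323 + 60.2619) / (16.2507 + 10.3318 + 17.5385) = 180.4813 / 44.1210 = 4.09060

4.091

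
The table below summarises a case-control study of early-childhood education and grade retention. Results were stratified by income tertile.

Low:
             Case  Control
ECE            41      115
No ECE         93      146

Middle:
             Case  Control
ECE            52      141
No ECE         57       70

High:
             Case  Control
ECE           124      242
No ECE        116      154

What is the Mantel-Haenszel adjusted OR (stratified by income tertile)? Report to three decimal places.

0.587

OR_MH = Σ(aᵢdᵢ/nᵢ) / Σ(bᵢcᵢ/nᵢ), where nᵢ is the stratum total.
Stratum 1 (Low): n = 395; a·d/n = 41·146/395 = 15.1544; b·c/n = 115·93/395 = 27.0759
Stratum 2 (Middle): n = 320; a·d/n = 52·70/320 = 11.3750; b·c/n = 141·57/320 = 25.1156
Stratum 3 (High): n = 636; a·d/n = 124·154/636 = 30.0252; b·c/n = 242·116/636 = 44.1384
OR_MH = (15.1544 + 11.3750 + 30.0252) / (27.0759 + 25.1156 + 44.1384) = 56.5546 / 96.3299 = 0.58709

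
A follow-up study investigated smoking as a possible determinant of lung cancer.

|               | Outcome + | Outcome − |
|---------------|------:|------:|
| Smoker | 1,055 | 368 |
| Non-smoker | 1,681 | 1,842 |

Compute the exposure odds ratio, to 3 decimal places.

3.141

Cells: a = 1055, b = 368, c = 1681, d = 1842.
OR = (a·d)/(b·c) = (1055 × 1842) / (368 × 1681) = 1943310 / 618608 = 3.14142
The odds of lung cancer are about 3.14 times as high in the smoker group.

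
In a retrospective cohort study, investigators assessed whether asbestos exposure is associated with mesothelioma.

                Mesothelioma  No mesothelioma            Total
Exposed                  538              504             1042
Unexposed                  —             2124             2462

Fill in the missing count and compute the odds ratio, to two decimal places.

The missing cell is in the unexposed row: 2462 − 2124 = 338.
So a = 538, b = 504, c = 338, d = 2124.
OR = (a·d)/(b·c) = (538 × 2124) / (504 × 338) = 1142712 / 170352 = 6.70795

6.71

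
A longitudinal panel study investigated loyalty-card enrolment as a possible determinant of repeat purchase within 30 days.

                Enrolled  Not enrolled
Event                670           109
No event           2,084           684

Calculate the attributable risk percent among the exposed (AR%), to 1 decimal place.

Reading the table with exposure as columns: a = 670 (Enrolled, case), b = 2084 (Enrolled, non-case), c = 109 (Not enrolled, case), d = 684.
Risk in exposed = 670/2754 = 0.24328; risk in unexposed = 109/793 = 0.13745.
RR = 0.24328/0.13745 = 1.76994
AR% = (RR − 1)/RR × 100 = (1.76994 − 1)/1.76994 × 100 = 43.5008%

43.5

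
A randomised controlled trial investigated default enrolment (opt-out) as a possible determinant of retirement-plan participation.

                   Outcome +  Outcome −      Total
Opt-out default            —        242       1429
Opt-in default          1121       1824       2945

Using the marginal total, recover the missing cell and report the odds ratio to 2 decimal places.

7.98

The missing cell is in the exposed row: 1429 − 242 = 1187.
So a = 1187, b = 242, c = 1121, d = 1824.
OR = (a·d)/(b·c) = (1187 × 1824) / (242 × 1121) = 2165088 / 271282 = 7.98095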